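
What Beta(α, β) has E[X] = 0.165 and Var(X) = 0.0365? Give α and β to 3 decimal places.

Write ν = α+β; then α = μν and Var = μ(1−μ)/(ν+1).
ν = μ(1−μ)/Var − 1 = 0.137775/0.0365 − 1 = 2.7747.
α = 0.165·2.7747 = 0.458, β = 0.835·2.7747 = 2.317.

α = 0.458, β = 2.317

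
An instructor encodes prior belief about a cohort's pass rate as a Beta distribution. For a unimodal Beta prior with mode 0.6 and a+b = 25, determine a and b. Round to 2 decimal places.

a = 14.80, b = 10.20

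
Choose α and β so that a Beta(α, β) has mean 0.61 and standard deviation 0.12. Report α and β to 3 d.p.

Variance = 0.12² = 0.0144. The moment-matching identity α+β = μ(1−μ)/Var − 1 gives
α+β = 0.2379/0.0144 − 1 = 15.5208, so α = μ·15.5208 = 9.468 and β = (1−μ)·15.5208 = 6.053.

α = 9.468, β = 6.053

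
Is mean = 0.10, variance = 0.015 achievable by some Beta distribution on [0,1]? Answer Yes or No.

Yes

A Beta with mean μ has variance μ(1−μ)/(α+β+1) < μ(1−μ).
Here μ(1−μ) = 0.10×0.90 = 0.0900, and 0.015 < 0.0900.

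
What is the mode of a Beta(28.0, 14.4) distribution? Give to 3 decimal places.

0.668

With α,β > 1, mode = (α−1)/(α+β−2) = 27.0/40.4 = 0.668.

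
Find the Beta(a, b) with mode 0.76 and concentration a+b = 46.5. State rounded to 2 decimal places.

Mode = (a−1)/(κ−2) with κ = a+b, so a−1 = 0.76·44.5 = 33.82.
a = 34.82; b = κ − a = 11.68.

a = 34.82, b = 11.68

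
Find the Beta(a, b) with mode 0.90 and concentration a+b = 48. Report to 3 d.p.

a = 42.400, b = 5.600

For a,b>1 the mode is (a−1)/(a+b−2), so a = mode·(κ−2)+1 = 0.90×46+1 = 42.400.
And b = (1−mode)·(κ−2)+1 = 0.10×46+1 = 5.600.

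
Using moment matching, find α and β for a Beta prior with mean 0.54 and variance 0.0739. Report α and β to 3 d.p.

α = 1.275, β = 1.086

Write ν = α+β; then α = μν and Var = μ(1−μ)/(ν+1).
ν = μ(1−μ)/Var − 1 = 0.2484/0.0739 − 1 = 2.3613.
α = 0.54·2.3613 = 1.275, β = 0.46·2.3613 = 1.086.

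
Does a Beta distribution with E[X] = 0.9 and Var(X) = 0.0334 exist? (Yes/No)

A Beta with mean μ has variance μ(1−μ)/(α+β+1) < μ(1−μ).
Here μ(1−μ) = 0.9×0.1 = 0.09, and 0.0334 < 0.09.

Yes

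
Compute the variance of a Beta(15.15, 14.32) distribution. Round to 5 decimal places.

α+β = 29.47 and αβ = 216.9480, so Var = αβ/[(α+β)²(α+β+1)] = 216.9480/26462.613023 = 0.00820.

0.00820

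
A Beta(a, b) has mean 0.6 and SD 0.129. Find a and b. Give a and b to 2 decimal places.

a = 8.05, b = 5.37

σ² = 0.129² = 0.016641.
With s = a+b, Var = μ(1−μ)/(s+1), so s+1 = (0.6×0.4)/0.016641 = 14.4222 and s = 13.4222.
a = μs = 8.05, b = (1−μ)s = 5.37.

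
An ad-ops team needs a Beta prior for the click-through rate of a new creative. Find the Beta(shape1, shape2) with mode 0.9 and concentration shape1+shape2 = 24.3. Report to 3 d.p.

For shape1,shape2>1 the mode is (shape1−1)/(shape1+shape2−2), so shape1 = mode·(κ−2)+1 = 0.9×22.3+1 = 21.070.
And shape2 = (1−mode)·(κ−2)+1 = 0.1×22.3+1 = 3.230.

shape1 = 21.070, shape2 = 3.230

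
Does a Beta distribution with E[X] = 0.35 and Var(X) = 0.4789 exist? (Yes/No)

No

The Beta variance bound is σ² < μ(1−μ).
Here μ(1−μ) = 0.35×0.65 = 0.2275, and 0.4789 ≥ 0.2275.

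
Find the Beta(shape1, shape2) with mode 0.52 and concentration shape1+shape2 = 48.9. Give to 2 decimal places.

For shape1,shape2>1 the mode is (shape1−1)/(shape1+shape2−2), so shape1 = mode·(κ−2)+1 = 0.52×46.9+1 = 25.39.
And shape2 = (1−mode)·(κ−2)+1 = 0.48×46.9+1 = 23.51.

shape1 = 25.39, shape2 = 23.51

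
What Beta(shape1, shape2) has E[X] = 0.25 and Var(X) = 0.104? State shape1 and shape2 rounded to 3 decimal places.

shape1 = 0.201, shape2 = 0.602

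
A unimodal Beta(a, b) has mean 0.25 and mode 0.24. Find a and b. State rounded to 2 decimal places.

With s = a+b: μ = a/s and mode = (a−1)/(s−2). Eliminating a = μs,
μs − 1 = m(s−2) ⇒ s(μ−m) = 1−2m ⇒ s = 0.52/0.01 = 52.0000.
So a = μs = 13.00, b = (1−μ)s = 39.00.

a = 13.00, b = 39.00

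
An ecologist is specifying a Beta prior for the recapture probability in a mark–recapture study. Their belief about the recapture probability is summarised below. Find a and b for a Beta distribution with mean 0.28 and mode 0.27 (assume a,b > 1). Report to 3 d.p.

a = 12.880, b = 33.120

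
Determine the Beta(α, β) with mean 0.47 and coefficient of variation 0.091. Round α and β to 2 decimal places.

α = 63.53, β = 71.64

σ = CV·μ = 0.091×0.47 = 0.04277, so σ² = 0.001829.
s+1 = μ(1−μ)/σ² = 0.2491/0.001829 = 136.1743, so s = α+β = 135.1743.
α = μs = 63.53, β = (1−μ)s = 71.64.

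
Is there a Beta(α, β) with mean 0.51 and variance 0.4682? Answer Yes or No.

No

For any Beta, Var(X) < E[X]·(1−E[X]).
Here μ(1−μ) = 0.51×0.49 = 0.2499, and 0.4682 ≥ 0.2499.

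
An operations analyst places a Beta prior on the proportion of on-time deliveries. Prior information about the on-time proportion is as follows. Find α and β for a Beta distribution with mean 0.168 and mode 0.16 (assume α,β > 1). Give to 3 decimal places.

α = 14.280, β = 70.720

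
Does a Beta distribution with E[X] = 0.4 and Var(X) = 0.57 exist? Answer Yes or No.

No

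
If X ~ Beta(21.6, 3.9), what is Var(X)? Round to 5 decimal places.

0.00489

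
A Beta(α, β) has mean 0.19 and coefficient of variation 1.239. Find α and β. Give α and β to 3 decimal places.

α = 0.338, β = 1.439

Var = (CV·μ)² = (1.239×0.19)² = 0.055418.
α+β = μ(1−μ)/Var − 1 = 0.1539/0.055418 − 1 = 1.7771.
Thus α = 0.19·1.7771 = 0.338 and β = 0.81·1.7771 = 1.439.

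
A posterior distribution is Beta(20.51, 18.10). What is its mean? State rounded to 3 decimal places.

0.531

E[X] = α/(α+β) = 20.51/38.61 = 0.531.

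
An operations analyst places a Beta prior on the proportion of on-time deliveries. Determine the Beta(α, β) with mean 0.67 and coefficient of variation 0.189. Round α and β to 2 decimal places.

Var = (CV·μ)² = (0.189×0.67)² = 0.016035.
α+β = μ(1−μ)/Var − 1 = 0.2211/0.016035 − 1 = 12.7885.
Thus α = 0.67·12.7885 = 8.57 and β = 0.33·12.7885 = 4.22.

α = 8.57, β = 4.22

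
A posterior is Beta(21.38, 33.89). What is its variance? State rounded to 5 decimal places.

Var = αβ/[(α+β)²(α+β+1)] = (21.38×33.89)/(55.27²×56.27) = 724.5682/171892.071083 = 0.00422.

0.00422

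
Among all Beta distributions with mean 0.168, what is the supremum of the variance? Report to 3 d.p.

0.140

For fixed mean μ the Beta variance is μ(1−μ)/(α+β+1), increasing as α+β decreases.
Its least upper bound (not attained) is μ(1−μ) = 0.168·0.832 = 0.140.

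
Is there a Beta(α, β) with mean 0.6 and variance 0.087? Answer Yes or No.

The Beta variance bound is σ² < μ(1−μ).
Here μ(1−μ) = 0.6×0.4 = 0.24, and 0.087 < 0.24.

Yes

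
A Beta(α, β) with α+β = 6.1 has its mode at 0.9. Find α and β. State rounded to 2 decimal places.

α = 4.69, β = 1.41

For α,β>1 the mode is (α−1)/(α+β−2), so α = mode·(κ−2)+1 = 0.9×4.1+1 = 4.69.
And β = (1−mode)·(κ−2)+1 = 0.1×4.1+1 = 1.41.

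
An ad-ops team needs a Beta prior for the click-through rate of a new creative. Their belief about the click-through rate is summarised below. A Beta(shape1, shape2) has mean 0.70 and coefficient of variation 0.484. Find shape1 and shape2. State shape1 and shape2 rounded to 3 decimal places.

σ = CV·μ = 0.484×0.70 = 0.33880, so σ² = 0.114785.
s+1 = μ(1−μ)/σ² = 0.2100/0.114785 = 1.8295, so s = shape1+shape2 = 0.8295.
shape1 = μs = 0.581, shape2 = (1−μ)s = 0.249.

shape1 = 0.581, shape2 = 0.249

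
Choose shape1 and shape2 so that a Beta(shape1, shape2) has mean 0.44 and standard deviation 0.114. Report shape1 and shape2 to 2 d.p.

First σ² = 0.012996. Setting shape1 = μn, shape2 = (1−μ)n with n = shape1+shape2,
μ(1−μ)/(n+1) = 0.012996 ⇒ n+1 = 0.2464/0.012996 = 18.9597 ⇒ n = 17.9597.
Hence shape1 = 0.44×17.9597 = 7.90, shape2 = 0.56×17.9597 = 10.06.

shape1 = 7.90, shape2 = 10.06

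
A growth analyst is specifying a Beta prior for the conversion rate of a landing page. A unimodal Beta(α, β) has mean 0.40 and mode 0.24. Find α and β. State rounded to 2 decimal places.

Let s = α+β. Mean gives α = μs = 0.40s; mode gives (α−1)/(s−2) = 0.24.
Substituting: 0.40s − 1 = 0.24(s−2) = 0.24s − 0.48, so 0.16s = 0.52 and s = 3.2500.
Then α = 0.40×3.2500 = 1.30 and β = s−α = 1.95.

α = 1.30, β = 1.95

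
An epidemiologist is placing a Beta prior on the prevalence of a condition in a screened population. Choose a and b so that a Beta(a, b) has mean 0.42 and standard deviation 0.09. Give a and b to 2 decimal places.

σ² = 0.09² = 0.0081.
With s = a+b, Var = μ(1−μ)/(s+1), so s+1 = (0.42×0.58)/0.0081 = 30.0741 and s = 29.0741.
a = μs = 12.21, b = (1−μ)s = 16.86.

a = 12.21, b = 16.86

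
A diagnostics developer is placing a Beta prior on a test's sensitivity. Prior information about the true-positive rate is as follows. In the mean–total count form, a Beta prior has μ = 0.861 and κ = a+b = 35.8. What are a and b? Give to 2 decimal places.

Split κ in proportion μ : (1−μ): a = 0.861·35.8 = 30.82, b = 35.8 − 30.82 = 4.98.

a = 30.82, b = 4.98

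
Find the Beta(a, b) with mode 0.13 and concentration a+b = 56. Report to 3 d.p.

Mode = (a−1)/(κ−2) with κ = a+b, so a−1 = 0.13·54 = 7.020.
a = 8.020; b = κ − a = 47.980.

a = 8.020, b = 47.980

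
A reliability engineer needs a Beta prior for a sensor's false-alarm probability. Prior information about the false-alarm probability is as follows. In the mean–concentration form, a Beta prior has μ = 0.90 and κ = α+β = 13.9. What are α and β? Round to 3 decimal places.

Split κ in proportion μ : (1−μ): α = 0.90·13.9 = 12.510, β = 13.9 − 12.510 = 1.390.

α = 12.510, β = 1.390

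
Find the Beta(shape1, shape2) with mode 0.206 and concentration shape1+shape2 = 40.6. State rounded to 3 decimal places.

shape1 = 8.952, shape2 = 31.648

Since the density peak of Beta(shape1,shape2) is at (shape1−1)/(shape1+shape2−2),
shape1 = 1 + 0.206(40.6−2) = 8.952 and shape2 = 40.6 − 8.952 = 31.648.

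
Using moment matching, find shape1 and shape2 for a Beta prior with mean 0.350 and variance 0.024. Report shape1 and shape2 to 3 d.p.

Let s = shape1+shape2. The Beta variance is μ(1−μ)/(s+1).
So s+1 = μ(1−μ)/σ² = (0.350×0.650)/0.024 = 0.227500/0.024 = 9.4792, giving s = 8.4792.
Then shape1 = μs = 0.350×8.4792 = 2.968 and shape2 = (1−μ)s = 0.650×8.4792 = 5.511.

shape1 = 2.968, shape2 = 5.511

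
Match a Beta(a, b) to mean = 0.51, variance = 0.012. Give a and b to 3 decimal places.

a = 10.111, b = 9.714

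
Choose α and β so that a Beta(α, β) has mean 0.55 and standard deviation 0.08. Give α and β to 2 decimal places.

First σ² = 0.0064. Setting α = μn, β = (1−μ)n with n = α+β,
μ(1−μ)/(n+1) = 0.0064 ⇒ n+1 = 0.2475/0.0064 = 38.6719 ⇒ n = 37.6719.
Hence α = 0.55×37.6719 = 20.72, β = 0.45×37.6719 = 16.95.

α = 20.72, β = 16.95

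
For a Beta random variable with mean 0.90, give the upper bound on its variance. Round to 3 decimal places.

0.090

Var = μ(1−μ)/(α+β+1), which approaches μ(1−μ) as α+β → 0.
So the supremum is μ(1−μ) = 0.90×0.10 = 0.090.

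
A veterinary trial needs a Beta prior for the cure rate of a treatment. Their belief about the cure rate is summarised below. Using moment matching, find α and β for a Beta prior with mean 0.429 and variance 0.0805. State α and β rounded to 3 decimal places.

α = 0.876, β = 1.167

Write ν = α+β; then α = μν and Var = μ(1−μ)/(ν+1).
ν = μ(1−μ)/Var − 1 = 0.244959/0.0805 − 1 = 2.0430.
α = 0.429·2.0430 = 0.876, β = 0.571·2.0430 = 1.167.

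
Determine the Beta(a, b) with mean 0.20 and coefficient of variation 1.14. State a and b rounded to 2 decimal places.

a = 0.42, b = 1.66

σ = CV·μ = 1.14×0.20 = 0.22800, so σ² = 0.051984.
s+1 = μ(1−μ)/σ² = 0.1600/0.051984 = 3.0779, so s = a+b = 2.0779.
a = μs = 0.42, b = (1−μ)s = 1.66.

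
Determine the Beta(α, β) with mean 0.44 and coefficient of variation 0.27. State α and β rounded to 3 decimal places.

α = 7.242, β = 9.217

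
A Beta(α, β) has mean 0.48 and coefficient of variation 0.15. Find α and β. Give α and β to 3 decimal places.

σ = CV·μ = 0.15×0.48 = 0.07200, so σ² = 0.005184.
s+1 = μ(1−μ)/σ² = 0.2496/0.005184 = 48.1481, so s = α+β = 47.1481.
α = μs = 22.631, β = (1−μ)s = 24.517.

α = 22.631, β = 24.517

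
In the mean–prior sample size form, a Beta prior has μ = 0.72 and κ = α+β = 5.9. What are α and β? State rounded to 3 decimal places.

α = 4.248, β = 1.652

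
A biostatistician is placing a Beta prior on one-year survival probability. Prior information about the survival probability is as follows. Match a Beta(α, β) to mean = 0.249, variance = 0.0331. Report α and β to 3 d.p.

α = 1.158, β = 3.492

Let s = α+β. The Beta variance is μ(1−μ)/(s+1).
So s+1 = μ(1−μ)/σ² = (0.249×0.751)/0.0331 = 0.186999/0.0331 = 5.6495, giving s = 4.6495.
Then α = μs = 0.249×4.6495 = 1.158 and β = (1−μ)s = 0.751×4.6495 = 3.492.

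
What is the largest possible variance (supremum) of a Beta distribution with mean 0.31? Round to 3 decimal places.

0.214

For fixed mean μ the Beta variance is μ(1−μ)/(α+β+1), increasing as α+β decreases.
Its least upper bound (not attained) is μ(1−μ) = 0.31·0.69 = 0.214.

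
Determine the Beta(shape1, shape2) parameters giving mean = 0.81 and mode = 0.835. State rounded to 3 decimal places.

Let s = shape1+shape2. Mean gives shape1 = μs = 0.81s; mode gives (shape1−1)/(s−2) = 0.835.
Substituting: 0.81s − 1 = 0.835(s−2) = 0.835s − 1.670, so -0.025s = -0.670 and s = 26.8000.
Then shape1 = 0.81×26.8000 = 21.708 and shape2 = s−shape1 = 5.092.

shape1 = 21.708, shape2 = 5.092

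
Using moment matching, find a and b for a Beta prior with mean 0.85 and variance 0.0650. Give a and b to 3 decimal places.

a = 0.817, b = 0.144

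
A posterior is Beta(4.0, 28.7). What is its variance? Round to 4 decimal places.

μ = 4.0/32.7 = 0.122324; Var = μ(1−μ)/(α+β+1) = 0.1073610/33.7 = 0.0032.

0.0032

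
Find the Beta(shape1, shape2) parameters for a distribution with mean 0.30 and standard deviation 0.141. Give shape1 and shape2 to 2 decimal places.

shape1 = 2.87, shape2 = 6.69

σ² = 0.141² = 0.019881.
With s = shape1+shape2, Var = μ(1−μ)/(s+1), so s+1 = (0.30×0.70)/0.019881 = 10.5628 and s = 9.5628.
shape1 = μs = 2.87, shape2 = (1−μ)s = 6.69.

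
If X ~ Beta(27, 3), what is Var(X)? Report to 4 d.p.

α+β = 30 and αβ = 81, so Var = αβ/[(α+β)²(α+β+1)] = 81/27900 = 0.0029.

0.0029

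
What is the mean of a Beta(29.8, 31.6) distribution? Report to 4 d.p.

0.4853

E[X] = α/(α+β) = 29.8/61.4 = 0.4853.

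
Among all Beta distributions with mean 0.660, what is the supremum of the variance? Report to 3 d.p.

0.224

For fixed mean μ the Beta variance is μ(1−μ)/(α+β+1), increasing as α+β decreases.
Its least upper bound (not attained) is μ(1−μ) = 0.660·0.340 = 0.224.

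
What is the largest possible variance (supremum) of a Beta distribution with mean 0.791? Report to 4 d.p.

Var = μ(1−μ)/(α+β+1), which approaches μ(1−μ) as α+β → 0.
So the supremum is μ(1−μ) = 0.791×0.209 = 0.1653.

0.1653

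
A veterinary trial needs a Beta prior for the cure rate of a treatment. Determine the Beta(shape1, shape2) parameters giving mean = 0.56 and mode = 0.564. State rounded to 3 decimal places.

With s = shape1+shape2: μ = shape1/s and mode = (shape1−1)/(s−2). Eliminating shape1 = μs,
μs − 1 = m(s−2) ⇒ s(μ−m) = 1−2m ⇒ s = -0.128/-0.004 = 32.0000.
So shape1 = μs = 17.920, shape2 = (1−μ)s = 14.080.

shape1 = 17.920, shape2 = 14.080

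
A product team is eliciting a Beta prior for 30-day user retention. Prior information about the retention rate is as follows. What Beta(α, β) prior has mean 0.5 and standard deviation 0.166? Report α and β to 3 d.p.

σ² = 0.166² = 0.027556.
With s = α+β, Var = μ(1−μ)/(s+1), so s+1 = (0.5×0.5)/0.027556 = 9.0724 and s = 8.0724.
α = μs = 4.036, β = (1−μ)s = 4.036.

α = 4.036, β = 4.036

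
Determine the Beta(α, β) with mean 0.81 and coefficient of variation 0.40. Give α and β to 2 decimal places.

α = 0.38, β = 0.09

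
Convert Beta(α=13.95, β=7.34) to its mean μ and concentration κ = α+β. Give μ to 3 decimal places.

μ = 0.655, κ = 21.29

κ = α+β = 13.95+7.34 = 21.29; μ = α/κ = 13.95/21.29 = 0.655.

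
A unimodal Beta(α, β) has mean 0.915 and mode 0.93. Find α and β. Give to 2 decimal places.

Let s = α+β. Mean gives α = μs = 0.915s; mode gives (α−1)/(s−2) = 0.93.
Substituting: 0.915s − 1 = 0.93(s−2) = 0.93s − 1.86, so -0.015s = -0.86 and s = 57.3333.
Then α = 0.915×57.3333 = 52.46 and β = s−α = 4.87.

α = 52.46, β = 4.87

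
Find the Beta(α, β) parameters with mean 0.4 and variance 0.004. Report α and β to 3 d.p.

Let s = α+β. The Beta variance is μ(1−μ)/(s+1).
So s+1 = μ(1−μ)/σ² = (0.4×0.6)/0.004 = 0.24/0.004 = 60.0000, giving s = 59.0000.
Then α = μs = 0.4×59.0000 = 23.600 and β = (1−μ)s = 0.6×59.0000 = 35.400.

α = 23.600, β = 35.400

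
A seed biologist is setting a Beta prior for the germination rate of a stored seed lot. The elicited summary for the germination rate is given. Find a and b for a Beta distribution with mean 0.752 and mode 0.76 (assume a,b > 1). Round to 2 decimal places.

With s = a+b: μ = a/s and mode = (a−1)/(s−2). Eliminating a = μs,
μs − 1 = m(s−2) ⇒ s(μ−m) = 1−2m ⇒ s = -0.52/-0.008 = 65.0000.
So a = μs = 48.88, b = (1−μ)s = 16.12.

a = 48.88, b = 16.12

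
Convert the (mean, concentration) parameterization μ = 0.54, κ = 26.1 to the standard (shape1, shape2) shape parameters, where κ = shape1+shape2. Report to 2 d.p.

shape1 = μκ = 0.54×26.1 = 14.09 and shape2 = (1−μ)κ = 0.46×26.1 = 12.01.

shape1 = 14.09, shape2 = 12.01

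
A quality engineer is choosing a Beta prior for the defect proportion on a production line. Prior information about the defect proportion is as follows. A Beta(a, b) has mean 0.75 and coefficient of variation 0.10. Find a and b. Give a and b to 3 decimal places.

a = 24.250, b = 8.083

σ = CV·μ = 0.10×0.75 = 0.07500, so σ² = 0.005625.
s+1 = μ(1−μ)/σ² = 0.1875/0.005625 = 33.3333, so s = a+b = 32.3333.
a = μs = 24.250, b = (1−μ)s = 8.083.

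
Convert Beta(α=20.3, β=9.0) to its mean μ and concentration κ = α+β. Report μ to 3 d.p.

κ = α+β = 20.3+9.0 = 29.3; μ = α/κ = 20.3/29.3 = 0.693.

μ = 0.693, κ = 29.3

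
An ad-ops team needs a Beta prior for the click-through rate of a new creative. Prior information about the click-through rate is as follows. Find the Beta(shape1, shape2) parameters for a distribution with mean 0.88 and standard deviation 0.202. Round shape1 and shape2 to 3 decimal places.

First σ² = 0.040804. Setting shape1 = μn, shape2 = (1−μ)n with n = shape1+shape2,
μ(1−μ)/(n+1) = 0.040804 ⇒ n+1 = 0.1056/0.040804 = 2.5880 ⇒ n = 1.5880.
Hence shape1 = 0.88×1.5880 = 1.397, shape2 = 0.12×1.5880 = 0.191.

shape1 = 1.397, shape2 = 0.191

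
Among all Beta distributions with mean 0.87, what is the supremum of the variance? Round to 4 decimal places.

0.1131

Var = μ(1−μ)/(α+β+1), which approaches μ(1−μ) as α+β → 0.
So the supremum is μ(1−μ) = 0.87×0.13 = 0.1131.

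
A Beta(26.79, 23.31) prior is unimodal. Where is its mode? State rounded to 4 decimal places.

The density x^(α−1)(1−x)^(β−1) is maximised at (α−1)/(α+β−2) = 25.79/48.10 = 0.5362.

0.5362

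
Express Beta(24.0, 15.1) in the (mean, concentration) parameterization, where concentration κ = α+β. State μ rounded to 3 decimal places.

μ = 0.614, κ = 39.1

κ = α+β = 24.0+15.1 = 39.1; μ = α/κ = 24.0/39.1 = 0.614.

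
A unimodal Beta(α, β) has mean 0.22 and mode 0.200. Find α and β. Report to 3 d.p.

α = 6.600, β = 23.400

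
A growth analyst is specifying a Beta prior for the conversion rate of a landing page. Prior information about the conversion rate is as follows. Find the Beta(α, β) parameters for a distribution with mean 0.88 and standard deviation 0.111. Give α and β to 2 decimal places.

First σ² = 0.012321. Setting α = μn, β = (1−μ)n with n = α+β,
μ(1−μ)/(n+1) = 0.012321 ⇒ n+1 = 0.1056/0.012321 = 8.5707 ⇒ n = 7.5707.
Hence α = 0.88×7.5707 = 6.66, β = 0.12×7.5707 = 0.91.

α = 6.66, β = 0.91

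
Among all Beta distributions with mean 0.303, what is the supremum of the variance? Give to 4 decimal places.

0.2112

For fixed mean μ the Beta variance is μ(1−μ)/(α+β+1), increasing as α+β decreases.
Its least upper bound (not attained) is μ(1−μ) = 0.303·0.697 = 0.2112.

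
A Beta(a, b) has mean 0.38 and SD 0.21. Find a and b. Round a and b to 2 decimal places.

a = 1.65, b = 2.69

Variance = 0.21² = 0.0441. The moment-matching identity a+b = μ(1−μ)/Var − 1 gives
a+b = 0.2356/0.0441 − 1 = 4.3424, so a = μ·4.3424 = 1.65 and b = (1−μ)·4.3424 = 2.69.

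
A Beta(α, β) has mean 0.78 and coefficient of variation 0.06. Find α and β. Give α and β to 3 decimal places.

α = 60.331, β = 17.016

σ = CV·μ = 0.06×0.78 = 0.04680, so σ² = 0.002190.
s+1 = μ(1−μ)/σ² = 0.1716/0.002190 = 78.3476, so s = α+β = 77.3476.
α = μs = 60.331, β = (1−μ)s = 17.016.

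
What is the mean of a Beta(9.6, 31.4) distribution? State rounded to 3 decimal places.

E[X] = α/(α+β) = 9.6/41.0 = 0.234.

0.234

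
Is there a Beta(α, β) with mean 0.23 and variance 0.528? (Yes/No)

No

The Beta variance bound is σ² < μ(1−μ).
Here μ(1−μ) = 0.23×0.77 = 0.1771, and 0.528 ≥ 0.1771.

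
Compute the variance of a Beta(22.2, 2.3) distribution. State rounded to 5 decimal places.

Var = αβ/[(α+β)²(α+β+1)] = (22.2×2.3)/(24.5²×25.5) = 51.06/15306.375 = 0.00334.

0.00334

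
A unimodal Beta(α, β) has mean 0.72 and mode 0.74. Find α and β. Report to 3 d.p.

α = 17.280, β = 6.720

With s = α+β: μ = α/s and mode = (α−1)/(s−2). Eliminating α = μs,
μs − 1 = m(s−2) ⇒ s(μ−m) = 1−2m ⇒ s = -0.48/-0.02 = 24.0000.
So α = μs = 17.280, β = (1−μ)s = 6.720.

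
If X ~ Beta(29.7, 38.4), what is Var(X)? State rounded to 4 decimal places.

0.0036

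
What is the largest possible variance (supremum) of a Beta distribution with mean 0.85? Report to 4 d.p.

For fixed mean μ the Beta variance is μ(1−μ)/(α+β+1), increasing as α+β decreases.
Its least upper bound (not attained) is μ(1−μ) = 0.85·0.15 = 0.1275.

0.1275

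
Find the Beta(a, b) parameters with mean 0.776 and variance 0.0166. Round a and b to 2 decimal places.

Write ν = a+b; then a = μν and Var = μ(1−μ)/(ν+1).
ν = μ(1−μ)/Var − 1 = 0.173824/0.0166 − 1 = 9.4713.
a = 0.776·9.4713 = 7.35, b = 0.224·9.4713 = 2.12.

a = 7.35, b = 2.12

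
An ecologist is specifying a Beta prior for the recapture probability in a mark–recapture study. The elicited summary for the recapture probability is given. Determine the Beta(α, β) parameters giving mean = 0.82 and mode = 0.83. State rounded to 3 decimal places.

α = 54.120, β = 11.880

Let s = α+β. Mean gives α = μs = 0.82s; mode gives (α−1)/(s−2) = 0.83.
Substituting: 0.82s − 1 = 0.83(s−2) = 0.83s − 1.66, so -0.01s = -0.66 and s = 66.0000.
Then α = 0.82×66.0000 = 54.120 and β = s−α = 11.880.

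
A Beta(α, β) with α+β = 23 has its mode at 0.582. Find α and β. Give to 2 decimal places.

Since the density peak of Beta(α,β) is at (α−1)/(α+β−2),
α = 1 + 0.582(23−2) = 13.22 and β = 23 − 13.22 = 9.78.

α = 13.22, β = 9.78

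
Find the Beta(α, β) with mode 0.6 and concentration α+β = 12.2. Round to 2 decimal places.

For α,β>1 the mode is (α−1)/(α+β−2), so α = mode·(κ−2)+1 = 0.6×10.2+1 = 7.12.
And β = (1−mode)·(κ−2)+1 = 0.4×10.2+1 = 5.08.

α = 7.12, β = 5.08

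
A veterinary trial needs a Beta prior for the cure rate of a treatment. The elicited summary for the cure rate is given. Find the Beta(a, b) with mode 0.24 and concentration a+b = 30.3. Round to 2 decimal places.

Mode = (a−1)/(κ−2) with κ = a+b, so a−1 = 0.24·28.3 = 6.79.
a = 7.79; b = κ − a = 22.51.

a = 7.79, b = 22.51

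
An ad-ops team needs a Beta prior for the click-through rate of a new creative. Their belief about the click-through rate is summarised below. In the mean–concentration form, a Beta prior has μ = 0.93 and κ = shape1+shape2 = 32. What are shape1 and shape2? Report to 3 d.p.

shape1 = 29.760, shape2 = 2.240

shape1 = μκ = 0.93×32 = 29.760 and shape2 = (1−μ)κ = 0.07×32 = 2.240.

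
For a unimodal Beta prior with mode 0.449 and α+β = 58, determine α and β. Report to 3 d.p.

α = 26.144, β = 31.856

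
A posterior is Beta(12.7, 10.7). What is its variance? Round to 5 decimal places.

α+β = 23.4 and αβ = 135.89, so Var = αβ/[(α+β)²(α+β+1)] = 135.89/13360.464 = 0.01017.

0.01017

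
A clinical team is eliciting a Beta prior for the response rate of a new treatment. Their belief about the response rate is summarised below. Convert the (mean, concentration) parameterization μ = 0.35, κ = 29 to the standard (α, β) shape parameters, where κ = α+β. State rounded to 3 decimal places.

α = 10.150, β = 18.850

α = μκ = 0.35×29 = 10.150 and β = (1−μ)κ = 0.65×29 = 18.850.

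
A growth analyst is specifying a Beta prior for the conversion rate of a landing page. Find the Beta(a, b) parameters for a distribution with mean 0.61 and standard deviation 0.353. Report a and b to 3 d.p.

a = 0.555, b = 0.355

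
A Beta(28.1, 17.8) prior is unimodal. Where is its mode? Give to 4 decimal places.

With α,β > 1, mode = (α−1)/(α+β−2) = 27.1/43.9 = 0.6173.

0.6173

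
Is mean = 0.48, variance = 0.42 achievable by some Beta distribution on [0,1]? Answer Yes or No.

The Beta variance bound is σ² < μ(1−μ).
Here μ(1−μ) = 0.48×0.52 = 0.2496, and 0.42 ≥ 0.2496.

No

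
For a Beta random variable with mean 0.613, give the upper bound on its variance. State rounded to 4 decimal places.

0.2372

Var = μ(1−μ)/(α+β+1), which approaches μ(1−μ) as α+β → 0.
So the supremum is μ(1−μ) = 0.613×0.387 = 0.2372.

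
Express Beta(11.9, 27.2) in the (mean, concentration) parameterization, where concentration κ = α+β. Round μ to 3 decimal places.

μ = 0.304, κ = 39.1

κ = α+β = 11.9+27.2 = 39.1; μ = α/κ = 11.9/39.1 = 0.304.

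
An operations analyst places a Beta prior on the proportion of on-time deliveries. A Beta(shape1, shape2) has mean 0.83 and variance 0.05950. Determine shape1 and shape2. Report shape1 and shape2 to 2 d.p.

shape1 = 1.14, shape2 = 0.23

Let s = shape1+shape2. The Beta variance is μ(1−μ)/(s+1).
So s+1 = μ(1−μ)/σ² = (0.83×0.17)/0.05950 = 0.1411/0.05950 = 2.3714, giving s = 1.3714.
Then shape1 = μs = 0.83×1.3714 = 1.14 and shape2 = (1−μ)s = 0.17×1.3714 = 0.23.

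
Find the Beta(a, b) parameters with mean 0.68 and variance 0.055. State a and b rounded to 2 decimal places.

Write ν = a+b; then a = μν and Var = μ(1−μ)/(ν+1).
ν = μ(1−μ)/Var − 1 = 0.2176/0.055 − 1 = 2.9564.
a = 0.68·2.9564 = 2.01, b = 0.32·2.9564 = 0.95.

a = 2.01, b = 0.95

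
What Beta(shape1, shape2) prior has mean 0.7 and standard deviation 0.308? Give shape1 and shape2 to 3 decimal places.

First σ² = 0.094864. Setting shape1 = μn, shape2 = (1−μ)n with n = shape1+shape2,
μ(1−μ)/(n+1) = 0.094864 ⇒ n+1 = 0.21/0.094864 = 2.2137 ⇒ n = 1.2137.
Hence shape1 = 0.7×1.2137 = 0.850, shape2 = 0.3×1.2137 = 0.364.

shape1 = 0.850, shape2 = 0.364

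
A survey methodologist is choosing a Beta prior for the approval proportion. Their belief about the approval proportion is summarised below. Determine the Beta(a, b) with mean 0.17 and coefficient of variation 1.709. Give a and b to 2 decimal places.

a = 0.11, b = 0.56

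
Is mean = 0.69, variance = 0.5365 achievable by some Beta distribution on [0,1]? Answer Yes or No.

No

The Beta variance bound is σ² < μ(1−μ).
Here μ(1−μ) = 0.69×0.31 = 0.2139, and 0.5365 ≥ 0.2139.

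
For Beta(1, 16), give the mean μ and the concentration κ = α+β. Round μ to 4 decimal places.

κ = α+β = 1+16 = 17; μ = α/κ = 1/17 = 0.0588.

μ = 0.0588, κ = 17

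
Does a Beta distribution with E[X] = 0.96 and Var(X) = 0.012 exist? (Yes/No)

Yes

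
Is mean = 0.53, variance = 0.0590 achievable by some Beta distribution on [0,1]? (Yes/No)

Yes

For any Beta, Var(X) < E[X]·(1−E[X]).
Here μ(1−μ) = 0.53×0.47 = 0.2491, and 0.0590 < 0.2491.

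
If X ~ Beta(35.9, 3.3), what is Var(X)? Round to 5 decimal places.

μ = 35.9/39.2 = 0.915816; Var = μ(1−μ)/(α+β+1) = 0.0770968/40.2 = 0.00192.

0.00192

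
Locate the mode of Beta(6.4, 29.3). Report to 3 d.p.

0.160

The density x^(α−1)(1−x)^(β−1) is maximised at (α−1)/(α+β−2) = 5.4/33.7 = 0.160.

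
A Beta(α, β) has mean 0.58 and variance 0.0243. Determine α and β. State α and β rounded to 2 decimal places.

By moment matching, α+β = μ(1−μ)/σ² − 1 = (0.58·0.42)/0.0243 − 1 = 10.0247 − 1 = 9.0247.
Since α/(α+β) = μ, α = 0.58·9.0247 = 5.23 and β = 0.42·9.0247 = 3.79.

α = 5.23, β = 3.79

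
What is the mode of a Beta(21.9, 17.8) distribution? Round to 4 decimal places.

0.5544

With α,β > 1, mode = (α−1)/(α+β−2) = 20.9/37.7 = 0.5544.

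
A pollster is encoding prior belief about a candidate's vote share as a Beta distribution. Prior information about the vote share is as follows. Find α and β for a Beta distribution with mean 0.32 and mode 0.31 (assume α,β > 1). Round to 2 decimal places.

With s = α+β: μ = α/s and mode = (α−1)/(s−2). Eliminating α = μs,
μs − 1 = m(s−2) ⇒ s(μ−m) = 1−2m ⇒ s = 0.38/0.01 = 38.0000.
So α = μs = 12.16, β = (1−μ)s = 25.84.

α = 12.16, β = 25.84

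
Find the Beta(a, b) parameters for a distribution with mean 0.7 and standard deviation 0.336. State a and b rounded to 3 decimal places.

a = 0.602, b = 0.258

σ² = 0.336² = 0.112896.
With s = a+b, Var = μ(1−μ)/(s+1), so s+1 = (0.7×0.3)/0.112896 = 1.8601 and s = 0.8601.
a = μs = 0.602, b = (1−μ)s = 0.258.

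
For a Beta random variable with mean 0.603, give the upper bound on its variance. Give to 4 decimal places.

0.2394

Var = μ(1−μ)/(α+β+1), which approaches μ(1−μ) as α+β → 0.
So the supremum is μ(1−μ) = 0.603×0.397 = 0.2394.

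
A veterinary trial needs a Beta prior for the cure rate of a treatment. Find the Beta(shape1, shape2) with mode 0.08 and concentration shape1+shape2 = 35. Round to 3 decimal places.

For shape1,shape2>1 the mode is (shape1−1)/(shape1+shape2−2), so shape1 = mode·(κ−2)+1 = 0.08×33+1 = 3.640.
And shape2 = (1−mode)·(κ−2)+1 = 0.92×33+1 = 31.360.

shape1 = 3.640, shape2 = 31.360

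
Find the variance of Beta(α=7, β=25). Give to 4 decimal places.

0.0052

Var = αβ/[(α+β)²(α+β+1)] = (7×25)/(32²×33) = 175/33792 = 0.0052.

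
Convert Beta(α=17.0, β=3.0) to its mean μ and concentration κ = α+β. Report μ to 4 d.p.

κ = α+β = 17.0+3.0 = 20.0; μ = α/κ = 17.0/20.0 = 0.8500.

μ = 0.8500, κ = 20.0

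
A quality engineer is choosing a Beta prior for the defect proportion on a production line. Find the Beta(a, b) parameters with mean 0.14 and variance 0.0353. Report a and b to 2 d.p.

By moment matching, a+b = μ(1−μ)/σ² − 1 = (0.14·0.86)/0.0353 − 1 = 3.4108 − 1 = 2.4108.
Since a/(a+b) = μ, a = 0.14·2.4108 = 0.34 and b = 0.86·2.4108 = 2.07.

a = 0.34, b = 2.07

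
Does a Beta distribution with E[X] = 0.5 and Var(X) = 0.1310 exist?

Yes

For any Beta, Var(X) < E[X]·(1−E[X]).
Here μ(1−μ) = 0.5×0.5 = 0.25, and 0.1310 < 0.25.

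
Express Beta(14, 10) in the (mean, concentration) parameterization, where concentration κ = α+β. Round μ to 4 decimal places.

μ = 0.5833, κ = 24

κ = α+β = 14+10 = 24; μ = α/κ = 14/24 = 0.5833.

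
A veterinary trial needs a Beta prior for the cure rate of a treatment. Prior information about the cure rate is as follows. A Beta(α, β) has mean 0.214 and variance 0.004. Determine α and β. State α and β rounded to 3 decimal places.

Write ν = α+β; then α = μν and Var = μ(1−μ)/(ν+1).
ν = μ(1−μ)/Var − 1 = 0.168204/0.004 − 1 = 41.0510.
α = 0.214·41.0510 = 8.785, β = 0.786·41.0510 = 32.266.

α = 8.785, β = 32.266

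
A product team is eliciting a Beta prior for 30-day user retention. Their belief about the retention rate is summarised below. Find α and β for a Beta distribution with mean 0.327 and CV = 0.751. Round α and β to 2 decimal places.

σ = CV·μ = 0.751×0.327 = 0.24558, so σ² = 0.060308.
s+1 = μ(1−μ)/σ² = 0.220071/0.060308 = 3.6491, so s = α+β = 2.6491.
α = μs = 0.87, β = (1−μ)s = 1.78.

α = 0.87, β = 1.78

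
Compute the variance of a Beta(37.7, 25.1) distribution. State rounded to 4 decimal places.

μ = 37.7/62.8 = 0.600318; Var = μ(1−μ)/(α+β+1) = 0.2399362/63.8 = 0.0038.

0.0038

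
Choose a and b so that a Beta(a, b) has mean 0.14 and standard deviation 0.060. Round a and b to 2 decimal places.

σ² = 0.060² = 0.003600.
With s = a+b, Var = μ(1−μ)/(s+1), so s+1 = (0.14×0.86)/0.003600 = 33.4444 and s = 32.4444.
a = μs = 4.54, b = (1−μ)s = 27.90.

a = 4.54, b = 27.90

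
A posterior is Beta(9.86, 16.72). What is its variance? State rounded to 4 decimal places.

0.0085

μ = 9.86/26.58 = 0.370956; Var = μ(1−μ)/(α+β+1) = 0.2333475/27.58 = 0.0085.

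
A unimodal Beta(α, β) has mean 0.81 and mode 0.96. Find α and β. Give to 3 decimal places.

α = 4.968, β = 1.165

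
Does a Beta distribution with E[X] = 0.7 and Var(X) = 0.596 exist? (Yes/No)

No

For any Beta, Var(X) < E[X]·(1−E[X]).
Here μ(1−μ) = 0.7×0.3 = 0.21, and 0.596 ≥ 0.21.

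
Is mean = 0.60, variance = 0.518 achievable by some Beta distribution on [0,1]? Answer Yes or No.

A Beta with mean μ has variance μ(1−μ)/(α+β+1) < μ(1−μ).
Here μ(1−μ) = 0.60×0.40 = 0.2400, and 0.518 ≥ 0.2400.

No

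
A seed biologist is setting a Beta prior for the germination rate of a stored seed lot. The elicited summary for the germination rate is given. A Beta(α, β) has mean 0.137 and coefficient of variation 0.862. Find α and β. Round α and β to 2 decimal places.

α = 1.02, β = 6.45

σ = CV·μ = 0.862×0.137 = 0.11809, so σ² = 0.013946.
s+1 = μ(1−μ)/σ² = 0.118231/0.013946 = 8.4777, so s = α+β = 7.4777.
α = μs = 1.02, β = (1−μ)s = 6.45.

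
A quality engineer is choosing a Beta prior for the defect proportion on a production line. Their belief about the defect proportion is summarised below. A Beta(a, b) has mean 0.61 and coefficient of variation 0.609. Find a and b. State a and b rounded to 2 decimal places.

Var = (CV·μ)² = (0.609×0.61)² = 0.138005.
a+b = μ(1−μ)/Var − 1 = 0.2379/0.138005 − 1 = 0.7239.
Thus a = 0.61·0.7239 = 0.44 and b = 0.39·0.7239 = 0.28.

a = 0.44, b = 0.28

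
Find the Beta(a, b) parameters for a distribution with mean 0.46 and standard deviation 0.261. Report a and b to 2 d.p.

First σ² = 0.068121. Setting a = μn, b = (1−μ)n with n = a+b,
μ(1−μ)/(n+1) = 0.068121 ⇒ n+1 = 0.2484/0.068121 = 3.6465 ⇒ n = 2.6465.
Hence a = 0.46×2.6465 = 1.22, b = 0.54×2.6465 = 1.43.

a = 1.22, b = 1.43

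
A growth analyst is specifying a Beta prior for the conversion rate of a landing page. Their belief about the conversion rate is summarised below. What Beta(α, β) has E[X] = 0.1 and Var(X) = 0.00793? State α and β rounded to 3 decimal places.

α = 1.035, β = 9.314

By moment matching, α+β = μ(1−μ)/σ² − 1 = (0.1·0.9)/0.00793 − 1 = 11.3493 − 1 = 10.3493.
Since α/(α+β) = μ, α = 0.1·10.3493 = 1.035 and β = 0.9·10.3493 = 9.314.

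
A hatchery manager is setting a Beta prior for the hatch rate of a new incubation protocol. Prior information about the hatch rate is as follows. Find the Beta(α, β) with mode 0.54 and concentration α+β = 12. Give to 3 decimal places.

α = 6.400, β = 5.600

For α,β>1 the mode is (α−1)/(α+β−2), so α = mode·(κ−2)+1 = 0.54×10+1 = 6.400.
And β = (1−mode)·(κ−2)+1 = 0.46×10+1 = 5.600.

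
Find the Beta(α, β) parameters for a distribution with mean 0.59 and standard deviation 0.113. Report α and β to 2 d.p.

α = 10.59, β = 7.36

First σ² = 0.012769. Setting α = μn, β = (1−μ)n with n = α+β,
μ(1−μ)/(n+1) = 0.012769 ⇒ n+1 = 0.2419/0.012769 = 18.9443 ⇒ n = 17.9443.
Hence α = 0.59×17.9443 = 10.59, β = 0.41×17.9443 = 7.36.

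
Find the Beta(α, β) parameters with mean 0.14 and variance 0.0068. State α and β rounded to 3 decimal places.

α = 2.339, β = 14.367

Write ν = α+β; then α = μν and Var = μ(1−μ)/(ν+1).
ν = μ(1−μ)/Var − 1 = 0.1204/0.0068 − 1 = 16.7059.
α = 0.14·16.7059 = 2.339, β = 0.86·16.7059 = 14.367.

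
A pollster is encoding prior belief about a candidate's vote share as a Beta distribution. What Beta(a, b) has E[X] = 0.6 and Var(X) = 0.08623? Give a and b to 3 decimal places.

Write ν = a+b; then a = μν and Var = μ(1−μ)/(ν+1).
ν = μ(1−μ)/Var − 1 = 0.24/0.08623 − 1 = 1.7833.
a = 0.6·1.7833 = 1.070, b = 0.4·1.7833 = 0.713.

a = 1.070, b = 0.713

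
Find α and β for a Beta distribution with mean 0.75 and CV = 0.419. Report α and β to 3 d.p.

α = 0.674, β = 0.225

Var = (CV·μ)² = (0.419×0.75)² = 0.098753.
α+β = μ(1−μ)/Var − 1 = 0.1875/0.098753 − 1 = 0.8987.
Thus α = 0.75·0.8987 = 0.674 and β = 0.25·0.8987 = 0.225.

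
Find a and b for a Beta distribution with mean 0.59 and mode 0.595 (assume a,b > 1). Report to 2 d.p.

a = 22.42, b = 15.58

Let s = a+b. Mean gives a = μs = 0.59s; mode gives (a−1)/(s−2) = 0.595.
Substituting: 0.59s − 1 = 0.595(s−2) = 0.595s − 1.190, so -0.005s = -0.190 and s = 38.0000.
Then a = 0.59×38.0000 = 22.42 and b = s−a = 15.58.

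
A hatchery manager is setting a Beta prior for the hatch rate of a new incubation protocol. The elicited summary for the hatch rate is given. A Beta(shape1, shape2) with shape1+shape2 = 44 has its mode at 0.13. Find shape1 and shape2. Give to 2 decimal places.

shape1 = 6.46, shape2 = 37.54

Mode = (shape1−1)/(κ−2) with κ = shape1+shape2, so shape1−1 = 0.13·42 = 5.46.
shape1 = 6.46; shape2 = κ − shape1 = 37.54.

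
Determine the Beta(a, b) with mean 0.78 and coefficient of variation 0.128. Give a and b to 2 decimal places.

σ = CV·μ = 0.128×0.78 = 0.09984, so σ² = 0.009968.
s+1 = μ(1−μ)/σ² = 0.1716/0.009968 = 17.2150, so s = a+b = 16.2150.
a = μs = 12.65, b = (1−μ)s = 3.57.

a = 12.65, b = 3.57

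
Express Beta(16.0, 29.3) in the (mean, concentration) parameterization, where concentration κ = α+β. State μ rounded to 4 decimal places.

κ = α+β = 16.0+29.3 = 45.3; μ = α/κ = 16.0/45.3 = 0.3532.

μ = 0.3532, κ = 45.3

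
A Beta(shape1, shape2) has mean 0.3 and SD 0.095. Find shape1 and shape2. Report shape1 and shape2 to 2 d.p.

shape1 = 6.68, shape2 = 15.59

Variance = 0.095² = 0.009025. The moment-matching identity shape1+shape2 = μ(1−μ)/Var − 1 gives
shape1+shape2 = 0.21/0.009025 − 1 = 22.2687, so shape1 = μ·22.2687 = 6.68 and shape2 = (1−μ)·22.2687 = 15.59.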